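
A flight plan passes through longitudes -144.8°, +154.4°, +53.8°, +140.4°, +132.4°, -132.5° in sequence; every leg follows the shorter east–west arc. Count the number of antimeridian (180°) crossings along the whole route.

2

Leg 1: -144.8° → +154.4°, shortest Δλ = -60.8° (west) — crosses 180°.
Leg 2: +154.4° → +53.8°, shortest Δλ = -100.6° (west) — does not cross 180°.
Leg 3: +53.8° → +140.4°, shortest Δλ = 86.6° (east) — does not cross 180°.
Leg 4: +140.4° → +132.4°, shortest Δλ = -8.0° (west) — does not cross 180°.
Leg 5: +132.4° → -132.5°, shortest Δλ = 95.1° (east) — crosses 180°.
Total crossings: 2.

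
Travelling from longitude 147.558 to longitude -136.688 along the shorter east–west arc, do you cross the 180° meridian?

Yes

Naïve |-136.688 − 147.558| = 284.246° > 180°, so the shorter arc goes the other way round — across 180°.
Signed shortest Δλ = ((-136.688 − 147.558 + 180) mod 360) − 180 = 75.754°.
Going east by 75.754° from +147.558° passes through 180° before reaching -136.688°.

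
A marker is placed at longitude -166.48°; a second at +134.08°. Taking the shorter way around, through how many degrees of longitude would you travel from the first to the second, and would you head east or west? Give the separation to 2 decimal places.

59.44° west

Raw difference: 134.08 − -166.48 = 300.56°.
Normalise into (−180°, 180°]: 300.56° − 360° = -59.44°.
Negative ⇒ the second point lies to the west; separation 59.44°.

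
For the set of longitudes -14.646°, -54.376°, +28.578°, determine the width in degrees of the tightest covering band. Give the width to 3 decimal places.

Sort the longitudes: -54.376°, -14.646°, +28.578°.
Eastward gaps between consecutive values (wrapping around): 39.730°, 43.224°, 277.046°.
Largest gap = 277.046° ⇒ minimal covering band is its complement: 360° − 277.046° = 82.954°.
Band runs from -54.376° eastward to +28.578°.

82.954°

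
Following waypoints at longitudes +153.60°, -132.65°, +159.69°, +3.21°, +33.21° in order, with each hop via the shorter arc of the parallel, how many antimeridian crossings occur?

Leg 1: +153.60° → -132.65°, shortest Δλ = 73.75° (east) — crosses 180°.
Leg 2: -132.65° → +159.69°, shortest Δλ = -67.66° (west) — crosses 180°.
Leg 3: +159.69° → +3.21°, shortest Δλ = -156.48° (west) — does not cross 180°.
Leg 4: +3.21° → +33.21°, shortest Δλ = 30.0° (east) — does not cross 180°.
Total crossings: 2.

2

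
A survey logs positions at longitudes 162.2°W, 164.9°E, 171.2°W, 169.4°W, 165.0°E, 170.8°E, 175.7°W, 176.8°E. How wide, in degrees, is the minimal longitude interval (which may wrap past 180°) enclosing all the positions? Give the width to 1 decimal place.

32.9°

Sort the longitudes: -175.7°, -171.2°, -169.4°, -162.2°, +164.9°, +165.0°, +170.8°, +176.8°.
Eastward gaps between consecutive values (wrapping around): 4.5°, 1.8°, 7.2°, 327.1°, 0.1°, 5.8°, 6.0°, 7.5°.
Largest gap = 327.1° ⇒ minimal covering band is its complement: 360° − 327.1° = 32.9°.
Band runs from +164.9° eastward to -162.2°, crossing the antimeridian.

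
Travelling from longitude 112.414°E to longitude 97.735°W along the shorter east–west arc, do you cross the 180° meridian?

Naïve |-97.735 − 112.414| = 210.149° > 180°, so the shorter arc goes the other way round — across 180°.
Signed shortest Δλ = ((-97.735 − 112.414 + 180) mod 360) − 180 = 149.851°.
Going east by 149.851° from +112.414° passes through 180° before reaching -97.735°.

Yes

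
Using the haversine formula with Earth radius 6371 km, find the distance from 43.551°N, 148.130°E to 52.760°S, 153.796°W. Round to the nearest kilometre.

12060 km

Δλ = -153.796 − 148.130 = -301.926°; wrapped into (−180°, 180°]: 58.074°.
Δφ = -52.760 − 43.551 = -96.311°.
a = sin²(Δφ/2) + cos φ₁ · cos φ₂ · sin²(Δλ/2) = 0.658290.
c = 2·atan2(√a, √(1−a)) = 1.89292 rad → d = 6371·c ≈ 12059.78 km.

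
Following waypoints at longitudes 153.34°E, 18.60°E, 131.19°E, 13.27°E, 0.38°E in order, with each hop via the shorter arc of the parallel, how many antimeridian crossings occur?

Leg 1: +153.34° → +18.60°, shortest Δλ = -134.74° (west) — does not cross 180°.
Leg 2: +18.60° → +131.19°, shortest Δλ = 112.59° (east) — does not cross 180°.
Leg 3: +131.19° → +13.27°, shortest Δλ = -117.92° (west) — does not cross 180°.
Leg 4: +13.27° → +0.38°, shortest Δλ = -12.89° (west) — does not cross 180°.
Total crossings: 0.

0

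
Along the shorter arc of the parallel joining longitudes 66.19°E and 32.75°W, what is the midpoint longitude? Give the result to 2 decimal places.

16.72°E

Signed shortest Δλ from +66.19° to -32.75° is -98.94°.
Midpoint longitude = +66.19° + (-98.94°)/2 = +66.19° − 49.47° = +16.72°.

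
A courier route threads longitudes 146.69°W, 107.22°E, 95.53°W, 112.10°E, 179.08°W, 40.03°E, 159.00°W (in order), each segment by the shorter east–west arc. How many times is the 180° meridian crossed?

Leg 1: -146.69° → +107.22°, shortest Δλ = -106.09° (west) — crosses 180°.
Leg 2: +107.22° → -95.53°, shortest Δλ = 157.25° (east) — crosses 180°.
Leg 3: -95.53° → +112.10°, shortest Δλ = -152.37° (west) — crosses 180°.
Leg 4: +112.10° → -179.08°, shortest Δλ = 68.82° (east) — crosses 180°.
Leg 5: -179.08° → +40.03°, shortest Δλ = -140.89° (west) — crosses 180°.
Leg 6: +40.03° → -159.00°, shortest Δλ = 160.97° (east) — crosses 180°.
Total crossings: 6.

6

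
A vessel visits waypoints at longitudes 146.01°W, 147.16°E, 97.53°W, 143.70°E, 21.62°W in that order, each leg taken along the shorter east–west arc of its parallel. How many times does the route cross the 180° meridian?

3

Leg 1: -146.01° → +147.16°, shortest Δλ = -66.83° (west) — crosses 180°.
Leg 2: +147.16° → -97.53°, shortest Δλ = 115.31° (east) — crosses 180°.
Leg 3: -97.53° → +143.70°, shortest Δλ = -118.77° (west) — crosses 180°.
Leg 4: +143.70° → -21.62°, shortest Δλ = -165.32° (west) — does not cross 180°.
Total crossings: 3.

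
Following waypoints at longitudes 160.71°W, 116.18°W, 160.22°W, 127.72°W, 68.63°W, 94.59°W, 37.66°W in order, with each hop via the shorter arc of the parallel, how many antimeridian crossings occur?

0

Leg 1: -160.71° → -116.18°, shortest Δλ = 44.53° (east) — does not cross 180°.
Leg 2: -116.18° → -160.22°, shortest Δλ = -44.04° (west) — does not cross 180°.
Leg 3: -160.22° → -127.72°, shortest Δλ = 32.5° (east) — does not cross 180°.
Leg 4: -127.72° → -68.63°, shortest Δλ = 59.09° (east) — does not cross 180°.
Leg 5: -68.63° → -94.59°, shortest Δλ = -25.96° (west) — does not cross 180°.
Leg 6: -94.59° → -37.66°, shortest Δλ = 56.93° (east) — does not cross 180°.
Total crossings: 0.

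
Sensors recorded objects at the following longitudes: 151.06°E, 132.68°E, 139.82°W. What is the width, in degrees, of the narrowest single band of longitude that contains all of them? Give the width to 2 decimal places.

Sort the longitudes: -139.82°, +132.68°, +151.06°.
Eastward gaps between consecutive values (wrapping around): 272.50°, 18.38°, 69.12°.
Largest gap = 272.50° ⇒ minimal covering band is its complement: 360° − 272.50° = 87.50°.
Band runs from +132.68° eastward to -139.82°, crossing the antimeridian.

87.50°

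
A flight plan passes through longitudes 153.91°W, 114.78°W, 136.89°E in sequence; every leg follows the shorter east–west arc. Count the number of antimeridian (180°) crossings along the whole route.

1

Leg 1: -153.91° → -114.78°, shortest Δλ = 39.13° (east) — does not cross 180°.
Leg 2: -114.78° → +136.89°, shortest Δλ = -108.33° (west) — crosses 180°.
Total crossings: 1.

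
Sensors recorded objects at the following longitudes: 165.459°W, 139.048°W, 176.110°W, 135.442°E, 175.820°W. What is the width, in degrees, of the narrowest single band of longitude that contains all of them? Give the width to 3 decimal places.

85.510°

Sort the longitudes: -176.110°, -175.820°, -165.459°, -139.048°, +135.442°.
Eastward gaps between consecutive values (wrapping around): 0.290°, 10.361°, 26.411°, 274.490°, 48.448°.
Largest gap = 274.490° ⇒ minimal covering band is its complement: 360° − 274.490° = 85.510°.
Band runs from +135.442° eastward to -139.048°, crossing the antimeridian.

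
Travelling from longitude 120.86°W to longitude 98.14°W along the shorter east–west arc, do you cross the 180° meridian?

No

Signed shortest Δλ = ((-98.14 − -120.86 + 180) mod 360) − 180 = 22.72°.
Going east by 22.72° from -120.86° reaches -98.14° without touching 180°.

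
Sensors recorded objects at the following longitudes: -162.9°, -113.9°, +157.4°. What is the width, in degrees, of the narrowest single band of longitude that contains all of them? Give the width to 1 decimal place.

Sort the longitudes: -162.9°, -113.9°, +157.4°.
Eastward gaps between consecutive values (wrapping around): 49.0°, 271.3°, 39.7°.
Largest gap = 271.3° ⇒ minimal covering band is its complement: 360° − 271.3° = 88.7°.
Band runs from +157.4° eastward to -113.9°, crossing the antimeridian.

88.7°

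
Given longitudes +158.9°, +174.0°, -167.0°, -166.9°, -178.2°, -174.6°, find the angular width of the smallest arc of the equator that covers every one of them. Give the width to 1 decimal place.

34.2°

Sort the longitudes: -178.2°, -174.6°, -167.0°, -166.9°, +158.9°, +174.0°.
Eastward gaps between consecutive values (wrapping around): 3.6°, 7.6°, 0.1°, 325.8°, 15.1°, 7.8°.
Largest gap = 325.8° ⇒ minimal covering band is its complement: 360° − 325.8° = 34.2°.
Band runs from +158.9° eastward to -166.9°, crossing the antimeridian.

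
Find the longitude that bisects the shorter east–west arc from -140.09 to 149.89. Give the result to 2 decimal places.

-175.10°

Signed shortest Δλ from -140.09° to +149.89° is -70.02°.
Midpoint longitude = -140.09° + (-70.02°)/2 = -140.09° − 35.01° = -175.10°.
(The naïve average (-140.09 + +149.89)/2 = 4.9° is on the wrong side of the globe.)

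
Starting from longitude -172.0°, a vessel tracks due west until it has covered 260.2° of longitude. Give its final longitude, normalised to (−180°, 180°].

Start at -172.0°; shift −260.2° → -432.2°.
-432.2° lies outside (−180°, 180°]; add 360° → -72.2°.

-72.2°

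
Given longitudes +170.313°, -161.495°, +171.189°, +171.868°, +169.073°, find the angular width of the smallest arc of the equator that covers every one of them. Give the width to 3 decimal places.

Sort the longitudes: -161.495°, +169.073°, +170.313°, +171.189°, +171.868°.
Eastward gaps between consecutive values (wrapping around): 330.568°, 1.240°, 0.876°, 0.679°, 26.637°.
Largest gap = 330.568° ⇒ minimal covering band is its complement: 360° − 330.568° = 29.432°.
Band runs from +169.073° eastward to -161.495°, crossing the antimeridian.

29.432°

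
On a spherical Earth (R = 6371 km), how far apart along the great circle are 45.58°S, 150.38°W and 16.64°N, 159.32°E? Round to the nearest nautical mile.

4627 nmi

Δλ = 159.32 − -150.38 = 309.70°; wrapped into (−180°, 180°]: -50.30°.
Δφ = 16.64 − -45.58 = 62.22°.
a = sin²(Δφ/2) + cos φ₁ · cos φ₂ · sin²(Δλ/2) = 0.388083.
c = 2·atan2(√a, √(1−a)) = 1.34505 rad → d = 6371·c ≈ 8569.31 km ≈ 4627.06 nmi.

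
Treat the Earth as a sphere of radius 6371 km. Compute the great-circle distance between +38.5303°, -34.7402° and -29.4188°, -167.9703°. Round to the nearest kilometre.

Δλ = -167.9703 − -34.7402 = -133.2301°.
Δφ = -29.4188 − 38.5303 = -67.9491°.
a = sin²(Δφ/2) + cos φ₁ · cos φ₂ · sin²(Δλ/2) = 0.886346.
c = 2·atan2(√a, √(1−a)) = 2.45387 rad → d = 6371·c ≈ 15633.58 km.

15634 km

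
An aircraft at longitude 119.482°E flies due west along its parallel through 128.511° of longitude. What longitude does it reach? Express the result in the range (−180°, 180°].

9.029°W

Start at +119.482°; shift −128.511° → -9.029°.
-9.029° already lies in (−180°, 180°].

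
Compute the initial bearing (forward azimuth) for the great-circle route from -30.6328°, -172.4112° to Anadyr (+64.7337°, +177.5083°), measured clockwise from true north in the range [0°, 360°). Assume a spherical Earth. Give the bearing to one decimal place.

355.7°

Δλ = 177.5083 − -172.4112 = 349.9195°; wrapped into (−180°, 180°]: -10.0805°.
θ = atan2( sin Δλ · cos φ₂ , cos φ₁ · sin φ₂ − sin φ₁ · cos φ₂ · cos Δλ )
  = atan2(-0.07471, 0.99226) = -4.306° → normalised to [0°, 360°): 355.694°.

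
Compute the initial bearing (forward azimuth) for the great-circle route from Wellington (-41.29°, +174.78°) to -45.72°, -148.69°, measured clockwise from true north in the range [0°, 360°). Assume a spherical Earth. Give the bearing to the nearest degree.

Δλ = -148.69 − 174.78 = -323.47°; wrapped into (−180°, 180°]: 36.53°.
θ = atan2( sin Δλ · cos φ₂ , cos φ₁ · sin φ₂ − sin φ₁ · cos φ₂ · cos Δλ )
  = atan2(0.41558, -0.16775) = 111.981° → normalised to [0°, 360°): 111.981°.

112°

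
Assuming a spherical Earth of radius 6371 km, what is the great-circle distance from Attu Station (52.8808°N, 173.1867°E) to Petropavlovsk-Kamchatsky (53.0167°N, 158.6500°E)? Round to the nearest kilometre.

972 km

Δλ = 158.6500 − 173.1867 = -14.5367°.
Δφ = 53.0167 − 52.8808 = 0.1359°.
a = sin²(Δφ/2) + cos φ₁ · cos φ₂ · sin²(Δλ/2) = 0.005812.
c = 2·atan2(√a, √(1−a)) = 0.15263 rad → d = 6371·c ≈ 972.38 km.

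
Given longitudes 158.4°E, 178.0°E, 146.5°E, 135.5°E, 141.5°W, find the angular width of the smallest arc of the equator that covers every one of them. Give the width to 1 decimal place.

Sort the longitudes: -141.5°, +135.5°, +146.5°, +158.4°, +178.0°.
Eastward gaps between consecutive values (wrapping around): 277.0°, 11.0°, 11.9°, 19.6°, 40.5°.
Largest gap = 277.0° ⇒ minimal covering band is its complement: 360° − 277.0° = 83.0°.
Band runs from +135.5° eastward to -141.5°, crossing the antimeridian.

83.0°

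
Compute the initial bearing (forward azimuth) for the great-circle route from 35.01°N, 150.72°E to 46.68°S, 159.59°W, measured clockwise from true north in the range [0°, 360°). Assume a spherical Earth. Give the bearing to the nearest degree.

Δλ = -159.59 − 150.72 = -310.31°; wrapped into (−180°, 180°]: 49.69°.
θ = atan2( sin Δλ · cos φ₂ , cos φ₁ · sin φ₂ − sin φ₁ · cos φ₂ · cos Δλ )
  = atan2(0.52317, -0.85052) = 148.404° → normalised to [0°, 360°): 148.404°.

148°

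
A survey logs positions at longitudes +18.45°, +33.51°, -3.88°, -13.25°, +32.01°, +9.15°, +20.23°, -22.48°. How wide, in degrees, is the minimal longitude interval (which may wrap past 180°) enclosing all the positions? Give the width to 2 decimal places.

55.99°

Sort the longitudes: -22.48°, -13.25°, -3.88°, +9.15°, +18.45°, +20.23°, +32.01°, +33.51°.
Eastward gaps between consecutive values (wrapping around): 9.23°, 9.37°, 13.03°, 9.30°, 1.78°, 11.78°, 1.50°, 304.01°.
Largest gap = 304.01° ⇒ minimal covering band is its complement: 360° − 304.01° = 55.99°.
Band runs from -22.48° eastward to +33.51°.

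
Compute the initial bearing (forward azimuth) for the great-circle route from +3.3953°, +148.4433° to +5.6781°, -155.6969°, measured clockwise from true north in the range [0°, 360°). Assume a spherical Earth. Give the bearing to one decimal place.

85.4°

Δλ = -155.6969 − 148.4433 = -304.1402°; wrapped into (−180°, 180°]: 55.8598°.
θ = atan2( sin Δλ · cos φ₂ , cos φ₁ · sin φ₂ − sin φ₁ · cos φ₂ · cos Δλ )
  = atan2(0.82361, 0.06569) = 85.440° → normalised to [0°, 360°): 85.440°.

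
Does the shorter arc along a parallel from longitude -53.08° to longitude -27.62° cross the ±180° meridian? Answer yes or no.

No

Signed shortest Δλ = ((-27.62 − -53.08 + 180) mod 360) − 180 = 25.46°.
Going east by 25.46° from -53.08° reaches -27.62° without touching 180°.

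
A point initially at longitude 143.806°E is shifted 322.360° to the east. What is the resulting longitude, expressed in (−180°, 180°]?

106.166°E

Start at +143.806°; shift +322.360° → +466.166°.
+466.166° lies outside (−180°, 180°]; subtract 360° → +106.166°.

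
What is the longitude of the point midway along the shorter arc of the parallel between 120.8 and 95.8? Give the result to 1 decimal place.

+108.3°

Signed shortest Δλ from +120.8° to +95.8° is -25.0°.
Midpoint longitude = +120.8° + (-25.0°)/2 = +120.8° − 12.5° = +108.3°.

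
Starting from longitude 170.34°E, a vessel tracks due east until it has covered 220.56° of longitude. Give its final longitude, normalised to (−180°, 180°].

Start at +170.34°; shift +220.56° → +390.90°.
+390.90° lies outside (−180°, 180°]; subtract 360° → +30.90°.

30.90°E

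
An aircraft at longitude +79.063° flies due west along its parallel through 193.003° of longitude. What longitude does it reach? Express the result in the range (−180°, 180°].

-113.940°

Start at +79.063°; shift −193.003° → -113.940°.
-113.940° already lies in (−180°, 180°].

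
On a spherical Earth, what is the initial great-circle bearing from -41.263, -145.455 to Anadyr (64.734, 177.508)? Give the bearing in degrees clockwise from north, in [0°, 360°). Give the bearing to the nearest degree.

Δλ = 177.508 − -145.455 = 322.963°; wrapped into (−180°, 180°]: -37.037°.
θ = atan2( sin Δλ · cos φ₂ , cos φ₁ · sin φ₂ − sin φ₁ · cos φ₂ · cos Δλ )
  = atan2(-0.25709, 0.90448) = -15.867° → normalised to [0°, 360°): 344.133°.

344°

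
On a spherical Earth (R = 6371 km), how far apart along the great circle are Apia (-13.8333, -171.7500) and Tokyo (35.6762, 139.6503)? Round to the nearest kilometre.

7509 km

Δλ = 139.6503 − -171.7500 = 311.4003°; wrapped into (−180°, 180°]: -48.5997°.
Δφ = 35.6762 − -13.8333 = 49.5095°.
a = sin²(Δφ/2) + cos φ₁ · cos φ₂ · sin²(Δλ/2) = 0.308910.
c = 2·atan2(√a, √(1−a)) = 1.17864 rad → d = 6371·c ≈ 7509.13 km.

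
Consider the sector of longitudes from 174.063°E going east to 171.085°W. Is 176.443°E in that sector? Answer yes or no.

Yes

Band width going east from +174.063° to -171.085°: ((-171.085 − 174.063) mod 360) = 14.852°.
Offset of +176.443° east of the west edge: ((176.443 − 174.063) mod 360) = 2.380°.
2.380° ≤ 14.852° ⇒ inside.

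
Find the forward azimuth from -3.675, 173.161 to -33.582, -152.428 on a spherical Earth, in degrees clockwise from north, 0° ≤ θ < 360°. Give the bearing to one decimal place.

137.2°

Δλ = -152.428 − 173.161 = -325.589°; wrapped into (−180°, 180°]: 34.411°.
θ = atan2( sin Δλ · cos φ₂ , cos φ₁ · sin φ₂ − sin φ₁ · cos φ₂ · cos Δλ )
  = atan2(0.47080, -0.50794) = 137.173° → normalised to [0°, 360°): 137.173°.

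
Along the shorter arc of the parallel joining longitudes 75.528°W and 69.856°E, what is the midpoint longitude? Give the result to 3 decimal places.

2.836°W

Signed shortest Δλ from -75.528° to +69.856° is +145.384°.
Midpoint longitude = -75.528° + (+145.384°)/2 = -75.528° + 72.692° = -2.836°.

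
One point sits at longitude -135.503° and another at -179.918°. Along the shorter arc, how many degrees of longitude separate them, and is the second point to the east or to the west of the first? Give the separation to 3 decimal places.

Raw difference: -179.918 − -135.503 = -44.415°.
Normalise into (−180°, 180°]: -44.415° stays -44.415°.
Negative ⇒ the second point lies to the west; separation 44.415°.

44.415° west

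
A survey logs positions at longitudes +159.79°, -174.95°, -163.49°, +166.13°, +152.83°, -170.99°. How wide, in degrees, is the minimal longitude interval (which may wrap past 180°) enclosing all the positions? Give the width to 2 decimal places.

Sort the longitudes: -174.95°, -170.99°, -163.49°, +152.83°, +159.79°, +166.13°.
Eastward gaps between consecutive values (wrapping around): 3.96°, 7.50°, 316.32°, 6.96°, 6.34°, 18.92°.
Largest gap = 316.32° ⇒ minimal covering band is its complement: 360° − 316.32° = 43.68°.
Band runs from +152.83° eastward to -163.49°, crossing the antimeridian.

43.68°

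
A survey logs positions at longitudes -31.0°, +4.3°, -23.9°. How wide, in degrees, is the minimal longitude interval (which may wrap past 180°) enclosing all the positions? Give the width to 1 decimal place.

35.3°

Sort the longitudes: -31.0°, -23.9°, +4.3°.
Eastward gaps between consecutive values (wrapping around): 7.1°, 28.2°, 324.7°.
Largest gap = 324.7° ⇒ minimal covering band is its complement: 360° − 324.7° = 35.3°.
Band runs from -31.0° eastward to +4.3°.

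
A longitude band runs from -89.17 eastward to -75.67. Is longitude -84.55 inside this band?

Yes

Band width going east from -89.17° to -75.67°: ((-75.67 − -89.17) mod 360) = 13.50°.
Offset of -84.55° east of the west edge: ((-84.55 − -89.17) mod 360) = 4.62°.
4.62° ≤ 13.50° ⇒ inside.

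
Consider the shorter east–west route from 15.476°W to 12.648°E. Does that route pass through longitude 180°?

No

Signed shortest Δλ = ((12.648 − -15.476 + 180) mod 360) − 180 = 28.124°.
Going east by 28.124° from -15.476° reaches +12.648° without touching 180°.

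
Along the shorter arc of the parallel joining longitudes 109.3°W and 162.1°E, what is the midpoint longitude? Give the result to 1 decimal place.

153.6°W

Signed shortest Δλ from -109.3° to +162.1° is -88.6°.
Midpoint longitude = -109.3° + (-88.6°)/2 = -109.3° − 44.3° = -153.6°.
(The naïve average (-109.3 + +162.1)/2 = 26.4° is on the wrong side of the globe.)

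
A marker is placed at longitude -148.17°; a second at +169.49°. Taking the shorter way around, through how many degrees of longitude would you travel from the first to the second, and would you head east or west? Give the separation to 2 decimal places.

42.34° west

Raw difference: 169.49 − -148.17 = 317.66°.
Normalise into (−180°, 180°]: 317.66° − 360° = -42.34°.
Negative ⇒ the second point lies to the west; separation 42.34°.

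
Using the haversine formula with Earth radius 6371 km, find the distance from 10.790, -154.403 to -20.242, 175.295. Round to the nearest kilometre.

4785 km

Δλ = 175.295 − -154.403 = 329.698°; wrapped into (−180°, 180°]: -30.302°.
Δφ = -20.242 − 10.790 = -31.032°.
a = sin²(Δφ/2) + cos φ₁ · cos φ₂ · sin²(Δλ/2) = 0.134519.
c = 2·atan2(√a, √(1−a)) = 0.75107 rad → d = 6371·c ≈ 4785.04 km.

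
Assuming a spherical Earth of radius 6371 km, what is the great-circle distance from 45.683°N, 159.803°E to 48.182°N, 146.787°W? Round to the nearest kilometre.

3983 km

Δλ = -146.787 − 159.803 = -306.590°; wrapped into (−180°, 180°]: 53.410°.
Δφ = 48.182 − 45.683 = 2.499°.
a = sin²(Δφ/2) + cos φ₁ · cos φ₂ · sin²(Δλ/2) = 0.094552.
c = 2·atan2(√a, √(1−a)) = 0.62511 rad → d = 6371·c ≈ 3982.60 km.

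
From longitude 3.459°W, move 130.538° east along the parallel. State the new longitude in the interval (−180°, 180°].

Start at -3.459°; shift +130.538° → +127.079°.
+127.079° already lies in (−180°, 180°].

127.079°E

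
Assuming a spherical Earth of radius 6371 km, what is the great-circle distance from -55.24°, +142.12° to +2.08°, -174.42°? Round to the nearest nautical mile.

Δλ = -174.42 − 142.12 = -316.54°; wrapped into (−180°, 180°]: 43.46°.
Δφ = 2.08 − -55.24 = 57.32°.
a = sin²(Δφ/2) + cos φ₁ · cos φ₂ · sin²(Δλ/2) = 0.308126.
c = 2·atan2(√a, √(1−a)) = 1.17694 rad → d = 6371·c ≈ 7498.31 km ≈ 4048.76 nmi.

4049 nmi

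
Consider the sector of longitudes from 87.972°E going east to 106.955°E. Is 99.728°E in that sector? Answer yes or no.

Band width going east from +87.972° to +106.955°: ((106.955 − 87.972) mod 360) = 18.983°.
Offset of +99.728° east of the west edge: ((99.728 − 87.972) mod 360) = 11.756°.
11.756° ≤ 18.983° ⇒ inside.

Yes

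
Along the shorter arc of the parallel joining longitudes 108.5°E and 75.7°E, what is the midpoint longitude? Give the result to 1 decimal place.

92.1°E

Signed shortest Δλ from +108.5° to +75.7° is -32.8°.
Midpoint longitude = +108.5° + (-32.8°)/2 = +108.5° − 16.4° = +92.1°.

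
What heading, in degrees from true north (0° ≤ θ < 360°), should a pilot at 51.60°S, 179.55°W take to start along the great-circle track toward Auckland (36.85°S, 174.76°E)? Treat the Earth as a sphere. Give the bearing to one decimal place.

342.5°

Δλ = 174.76 − -179.55 = 354.31°; wrapped into (−180°, 180°]: -5.69°.
θ = atan2( sin Δλ · cos φ₂ , cos φ₁ · sin φ₂ − sin φ₁ · cos φ₂ · cos Δλ )
  = atan2(-0.07934, 0.25151) = -17.507° → normalised to [0°, 360°): 342.493°.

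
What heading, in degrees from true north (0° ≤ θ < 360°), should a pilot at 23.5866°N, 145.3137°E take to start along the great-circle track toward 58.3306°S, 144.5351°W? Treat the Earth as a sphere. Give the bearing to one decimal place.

Δλ = -144.5351 − 145.3137 = -289.8488°; wrapped into (−180°, 180°]: 70.1512°.
θ = atan2( sin Δλ · cos φ₂ , cos φ₁ · sin φ₂ − sin φ₁ · cos φ₂ · cos Δλ )
  = atan2(0.49383, -0.85132) = 149.883° → normalised to [0°, 360°): 149.883°.

149.9°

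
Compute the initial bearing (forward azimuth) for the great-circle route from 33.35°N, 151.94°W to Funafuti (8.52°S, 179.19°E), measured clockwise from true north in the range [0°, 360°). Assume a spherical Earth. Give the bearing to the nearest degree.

219°

Δλ = 179.19 − -151.94 = 331.13°; wrapped into (−180°, 180°]: -28.87°.
θ = atan2( sin Δλ · cos φ₂ , cos φ₁ · sin φ₂ − sin φ₁ · cos φ₂ · cos Δλ )
  = atan2(-0.47750, -0.59987) = -141.480° → normalised to [0°, 360°): 218.520°.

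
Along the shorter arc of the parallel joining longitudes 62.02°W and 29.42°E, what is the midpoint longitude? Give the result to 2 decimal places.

Signed shortest Δλ from -62.02° to +29.42° is +91.44°.
Midpoint longitude = -62.02° + (+91.44°)/2 = -62.02° + 45.72° = -16.30°.

16.30°W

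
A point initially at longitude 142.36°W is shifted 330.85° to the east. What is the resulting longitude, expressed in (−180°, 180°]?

171.51°W

Start at -142.36°; shift +330.85° → +188.49°.
+188.49° lies outside (−180°, 180°]; subtract 360° → -171.51°.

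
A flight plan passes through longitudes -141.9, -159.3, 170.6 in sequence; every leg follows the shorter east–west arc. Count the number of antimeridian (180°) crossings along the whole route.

Leg 1: -141.9° → -159.3°, shortest Δλ = -17.4° (west) — does not cross 180°.
Leg 2: -159.3° → +170.6°, shortest Δλ = -30.1° (west) — crosses 180°.
Total crossings: 1.

1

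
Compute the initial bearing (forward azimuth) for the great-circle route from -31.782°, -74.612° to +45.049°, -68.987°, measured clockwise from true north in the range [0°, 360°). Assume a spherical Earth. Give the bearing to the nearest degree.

Δλ = -68.987 − -74.612 = 5.625°.
θ = atan2( sin Δλ · cos φ₂ , cos φ₁ · sin φ₂ − sin φ₁ · cos φ₂ · cos Δλ )
  = atan2(0.06925, 0.97191) = 4.075° → normalised to [0°, 360°): 4.075°.

4°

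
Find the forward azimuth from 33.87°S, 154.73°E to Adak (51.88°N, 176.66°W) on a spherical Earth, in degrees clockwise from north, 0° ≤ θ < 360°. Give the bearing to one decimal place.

17.2°

Δλ = -176.66 − 154.73 = -331.39°; wrapped into (−180°, 180°]: 28.61°.
θ = atan2( sin Δλ · cos φ₂ , cos φ₁ · sin φ₂ − sin φ₁ · cos φ₂ · cos Δλ )
  = atan2(0.29560, 0.95524) = 17.194° → normalised to [0°, 360°): 17.194°.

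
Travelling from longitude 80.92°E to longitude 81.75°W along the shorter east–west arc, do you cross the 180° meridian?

No

Signed shortest Δλ = ((-81.75 − 80.92 + 180) mod 360) − 180 = -162.67°.
Going west by 162.67° from +80.92° reaches -81.75° without touching 180°.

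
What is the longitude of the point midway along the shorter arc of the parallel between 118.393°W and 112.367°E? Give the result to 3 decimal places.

Signed shortest Δλ from -118.393° to +112.367° is -129.240°.
Midpoint longitude = -118.393° + (-129.240°)/2 = -118.393° − 64.620° = -183.013°.
Normalise into (−180°, 180°]: +176.987°.
(The naïve average (-118.393 + +112.367)/2 = -3.013° is on the wrong side of the globe.)

176.987°E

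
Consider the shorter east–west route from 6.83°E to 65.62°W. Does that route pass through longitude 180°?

Signed shortest Δλ = ((-65.62 − 6.83 + 180) mod 360) − 180 = -72.45°.
Going west by 72.45° from +6.83° reaches -65.62° without touching 180°.

No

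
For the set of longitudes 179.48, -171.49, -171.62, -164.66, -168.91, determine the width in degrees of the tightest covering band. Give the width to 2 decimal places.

Sort the longitudes: -171.62°, -171.49°, -168.91°, -164.66°, +179.48°.
Eastward gaps between consecutive values (wrapping around): 0.13°, 2.58°, 4.25°, 344.14°, 8.90°.
Largest gap = 344.14° ⇒ minimal covering band is its complement: 360° − 344.14° = 15.86°.
Band runs from +179.48° eastward to -164.66°, crossing the antimeridian.

15.86°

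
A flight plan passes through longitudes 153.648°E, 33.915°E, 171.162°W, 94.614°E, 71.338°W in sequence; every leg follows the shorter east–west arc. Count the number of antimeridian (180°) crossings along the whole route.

2

Leg 1: +153.648° → +33.915°, shortest Δλ = -119.733° (west) — does not cross 180°.
Leg 2: +33.915° → -171.162°, shortest Δλ = 154.923° (east) — crosses 180°.
Leg 3: -171.162° → +94.614°, shortest Δλ = -94.224° (west) — crosses 180°.
Leg 4: +94.614° → -71.338°, shortest Δλ = -165.952° (west) — does not cross 180°.
Total crossings: 2.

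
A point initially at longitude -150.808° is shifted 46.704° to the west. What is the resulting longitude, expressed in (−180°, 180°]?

+162.488°

Start at -150.808°; shift −46.704° → -197.512°.
-197.512° lies outside (−180°, 180°]; add 360° → +162.488°.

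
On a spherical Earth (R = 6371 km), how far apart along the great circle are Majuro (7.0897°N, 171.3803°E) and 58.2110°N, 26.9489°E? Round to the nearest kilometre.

Δλ = 26.9489 − 171.3803 = -144.4314°.
Δφ = 58.2110 − 7.0897 = 51.1213°.
a = sin²(Δφ/2) + cos φ₁ · cos φ₂ · sin²(Δλ/2) = 0.660159.
c = 2·atan2(√a, √(1−a)) = 1.89686 rad → d = 6371·c ≈ 12084.91 km.

12085 km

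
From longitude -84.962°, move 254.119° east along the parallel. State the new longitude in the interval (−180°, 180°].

Start at -84.962°; shift +254.119° → +169.157°.
+169.157° already lies in (−180°, 180°].

+169.157°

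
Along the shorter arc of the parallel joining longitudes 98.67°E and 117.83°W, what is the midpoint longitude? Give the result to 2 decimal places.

170.42°E

Signed shortest Δλ from +98.67° to -117.83° is +143.50°.
Midpoint longitude = +98.67° + (+143.50°)/2 = +98.67° + 71.75° = +170.42°.
(The naïve average (+98.67 + -117.83)/2 = -9.58° is on the wrong side of the globe.)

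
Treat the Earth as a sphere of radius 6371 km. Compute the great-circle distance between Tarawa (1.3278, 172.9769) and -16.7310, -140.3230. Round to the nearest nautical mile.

Δλ = -140.3230 − 172.9769 = -313.2999°; wrapped into (−180°, 180°]: 46.7001°.
Δφ = -16.7310 − 1.3278 = -18.0588°.
a = sin²(Δφ/2) + cos φ₁ · cos φ₂ · sin²(Δλ/2) = 0.175031.
c = 2·atan2(√a, √(1−a)) = 0.86329 rad → d = 6371·c ≈ 5500.05 km ≈ 2969.79 nmi.

2970 nmi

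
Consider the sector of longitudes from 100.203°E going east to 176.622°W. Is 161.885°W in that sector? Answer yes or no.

No

Band width going east from +100.203° to -176.622°: ((-176.622 − 100.203) mod 360) = 83.175°.
Offset of -161.885° east of the west edge: ((-161.885 − 100.203) mod 360) = 97.912°.
97.912° > 83.175° ⇒ outside.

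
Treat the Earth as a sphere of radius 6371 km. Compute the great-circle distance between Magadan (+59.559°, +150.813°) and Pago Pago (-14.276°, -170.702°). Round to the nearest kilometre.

Δλ = -170.702 − 150.813 = -321.515°; wrapped into (−180°, 180°]: 38.485°.
Δφ = -14.276 − 59.559 = -73.835°.
a = sin²(Δφ/2) + cos φ₁ · cos φ₂ · sin²(Δλ/2) = 0.414128.
c = 2·atan2(√a, √(1−a)) = 1.39820 rad → d = 6371·c ≈ 8907.91 km.

8908 km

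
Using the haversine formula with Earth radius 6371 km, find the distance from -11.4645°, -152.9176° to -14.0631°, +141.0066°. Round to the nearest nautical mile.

3860 nmi

Δλ = 141.0066 − -152.9176 = 293.9242°; wrapped into (−180°, 180°]: -66.0758°.
Δφ = -14.0631 − -11.4645 = -2.5986°.
a = sin²(Δφ/2) + cos φ₁ · cos φ₂ · sin²(Δλ/2) = 0.283089.
c = 2·atan2(√a, √(1−a)) = 1.12207 rad → d = 6371·c ≈ 7148.68 km ≈ 3859.98 nmi.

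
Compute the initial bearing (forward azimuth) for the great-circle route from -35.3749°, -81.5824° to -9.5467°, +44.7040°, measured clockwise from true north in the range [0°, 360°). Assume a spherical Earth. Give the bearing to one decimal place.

Δλ = 44.7040 − -81.5824 = 126.2864°.
θ = atan2( sin Δλ · cos φ₂ , cos φ₁ · sin φ₂ − sin φ₁ · cos φ₂ · cos Δλ )
  = atan2(0.79491, -0.47311) = 120.760° → normalised to [0°, 360°): 120.760°.

120.8°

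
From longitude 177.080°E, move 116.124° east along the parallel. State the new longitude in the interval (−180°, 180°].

Start at +177.080°; shift +116.124° → +293.204°.
+293.204° lies outside (−180°, 180°]; subtract 360° → -66.796°.

66.796°W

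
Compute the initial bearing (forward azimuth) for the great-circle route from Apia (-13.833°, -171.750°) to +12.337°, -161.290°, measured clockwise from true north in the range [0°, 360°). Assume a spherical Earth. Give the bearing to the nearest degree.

22°

Δλ = -161.290 − -171.750 = 10.460°.
θ = atan2( sin Δλ · cos φ₂ , cos φ₁ · sin φ₂ − sin φ₁ · cos φ₂ · cos Δλ )
  = atan2(0.17736, 0.43715) = 22.083° → normalised to [0°, 360°): 22.083°.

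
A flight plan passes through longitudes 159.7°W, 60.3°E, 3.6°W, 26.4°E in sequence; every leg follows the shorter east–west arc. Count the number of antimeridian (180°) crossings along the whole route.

Leg 1: -159.7° → +60.3°, shortest Δλ = -140.0° (west) — crosses 180°.
Leg 2: +60.3° → -3.6°, shortest Δλ = -63.9° (west) — does not cross 180°.
Leg 3: -3.6° → +26.4°, shortest Δλ = 30.0° (east) — does not cross 180°.
Total crossings: 1.

1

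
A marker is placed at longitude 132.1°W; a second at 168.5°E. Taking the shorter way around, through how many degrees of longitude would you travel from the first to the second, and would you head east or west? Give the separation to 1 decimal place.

Raw difference: 168.5 − -132.1 = 300.6°.
Normalise into (−180°, 180°]: 300.6° − 360° = -59.4°.
Negative ⇒ the second point lies to the west; separation 59.4°.

59.4° west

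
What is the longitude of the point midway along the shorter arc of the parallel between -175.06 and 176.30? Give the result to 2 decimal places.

Signed shortest Δλ from -175.06° to +176.30° is -8.64°.
Midpoint longitude = -175.06° + (-8.64°)/2 = -175.06° − 4.32° = -179.38°.
(The naïve average (-175.06 + +176.30)/2 = 0.62° is on the wrong side of the globe.)

-179.38°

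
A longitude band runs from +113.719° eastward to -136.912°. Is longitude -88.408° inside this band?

Band width going east from +113.719° to -136.912°: ((-136.912 − 113.719) mod 360) = 109.369°.
Offset of -88.408° east of the west edge: ((-88.408 − 113.719) mod 360) = 157.873°.
157.873° > 109.369° ⇒ outside.

No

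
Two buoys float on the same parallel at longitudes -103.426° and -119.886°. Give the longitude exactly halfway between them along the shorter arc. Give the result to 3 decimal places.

Signed shortest Δλ from -103.426° to -119.886° is -16.460°.
Midpoint longitude = -103.426° + (-16.460°)/2 = -103.426° − 8.230° = -111.656°.

-111.656°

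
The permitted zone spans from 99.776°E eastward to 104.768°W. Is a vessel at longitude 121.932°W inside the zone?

Band width going east from +99.776° to -104.768°: ((-104.768 − 99.776) mod 360) = 155.456°.
Offset of -121.932° east of the west edge: ((-121.932 − 99.776) mod 360) = 138.292°.
138.292° ≤ 155.456° ⇒ inside.

Yes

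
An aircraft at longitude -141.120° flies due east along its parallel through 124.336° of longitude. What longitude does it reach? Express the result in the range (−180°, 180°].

-16.784°

Start at -141.120°; shift +124.336° → -16.784°.
-16.784° already lies in (−180°, 180°].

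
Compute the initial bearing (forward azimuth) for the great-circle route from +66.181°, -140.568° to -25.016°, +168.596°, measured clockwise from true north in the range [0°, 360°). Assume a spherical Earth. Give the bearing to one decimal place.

Δλ = 168.596 − -140.568 = 309.164°; wrapped into (−180°, 180°]: -50.836°.
θ = atan2( sin Δλ · cos φ₂ , cos φ₁ · sin φ₂ − sin φ₁ · cos φ₂ · cos Δλ )
  = atan2(-0.70261, -0.69433) = -134.660° → normalised to [0°, 360°): 225.340°.

225.3°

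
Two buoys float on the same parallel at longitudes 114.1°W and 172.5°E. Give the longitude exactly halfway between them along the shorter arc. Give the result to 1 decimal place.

Signed shortest Δλ from -114.1° to +172.5° is -73.4°.
Midpoint longitude = -114.1° + (-73.4°)/2 = -114.1° − 36.7° = -150.8°.
(The naïve average (-114.1 + +172.5)/2 = 29.2° is on the wrong side of the globe.)

150.8°W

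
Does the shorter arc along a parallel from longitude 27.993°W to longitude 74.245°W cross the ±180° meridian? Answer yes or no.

No

Signed shortest Δλ = ((-74.245 − -27.993 + 180) mod 360) − 180 = -46.252°.
Going west by 46.252° from -27.993° reaches -74.245° without touching 180°.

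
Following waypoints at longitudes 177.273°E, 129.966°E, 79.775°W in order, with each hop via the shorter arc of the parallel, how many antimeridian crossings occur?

1

Leg 1: +177.273° → +129.966°, shortest Δλ = -47.307° (west) — does not cross 180°.
Leg 2: +129.966° → -79.775°, shortest Δλ = 150.259° (east) — crosses 180°.
Total crossings: 1.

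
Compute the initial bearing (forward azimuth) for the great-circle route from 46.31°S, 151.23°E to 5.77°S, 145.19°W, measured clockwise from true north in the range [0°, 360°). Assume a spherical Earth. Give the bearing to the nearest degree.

Δλ = -145.19 − 151.23 = -296.42°; wrapped into (−180°, 180°]: 63.58°.
θ = atan2( sin Δλ · cos φ₂ , cos φ₁ · sin φ₂ − sin φ₁ · cos φ₂ · cos Δλ )
  = atan2(0.89102, 0.25066) = 74.288° → normalised to [0°, 360°): 74.288°.

74°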